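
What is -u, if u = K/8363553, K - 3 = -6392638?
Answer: 6392635/8363553 ≈ 0.76434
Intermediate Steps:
K = -6392635 (K = 3 - 6392638 = -6392635)
u = -6392635/8363553 ≈ -0.76434
-u = -1*(-6392635/8363553) = 6392635/8363553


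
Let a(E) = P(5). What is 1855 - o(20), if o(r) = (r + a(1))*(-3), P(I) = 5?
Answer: 1930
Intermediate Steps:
a(E) = 5
o(r) = -15 - 3*r (o(r) = (r + 5)*(-3) = (5 + r)*(-3) = -15 - 3*r)
1855 - o(20) = 1855 - (-15 - 3*20) = 1855 - (-15 - 60) = 1855 - 1*(-75) = 1855 + 75 = 1930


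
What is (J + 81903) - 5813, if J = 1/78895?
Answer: 6003120551/78895 ≈ 76090.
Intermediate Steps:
J = 1/78895 ≈ 1.2675e-5
(J + 81903) - 5813 = (1/78895 + 81903) - 5813 = 6461737186/78895 - 5813 = 6003120551/78895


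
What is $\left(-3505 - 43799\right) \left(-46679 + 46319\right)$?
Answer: $17029440$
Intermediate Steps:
$\left(-3505 - 43799\right) \left(-46679 + 46319\right) = \left(-47304\right) \left(-360\right) = 17029440$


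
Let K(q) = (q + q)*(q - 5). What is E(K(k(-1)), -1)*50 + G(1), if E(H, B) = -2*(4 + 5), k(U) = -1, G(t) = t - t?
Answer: -900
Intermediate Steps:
G(t) = 0
K(q) = 2*q*(-5 + q) (K(q) = (2*q)*(-5 + q) = 2*q*(-5 + q))
E(H, B) = -18 (E(H, B) = -2*9 = -18)
E(K(k(-1)), -1)*50 + G(1) = -18*50 + 0 = -900 + 0 = -900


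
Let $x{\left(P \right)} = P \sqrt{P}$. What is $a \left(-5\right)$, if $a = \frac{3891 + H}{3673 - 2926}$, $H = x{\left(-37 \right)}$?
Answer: $- \frac{6485}{249} + \frac{185 i \sqrt{37}}{747} \approx -26.044 + 1.5064 i$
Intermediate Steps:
$x{\left(P \right)} = P^{\frac{3}{2}}$
$H = - 37 i \sqrt{37}$ ($H = \left(-37\right)^{\frac{3}{2}} = - 37 i \sqrt{37} \approx - 225.06 i$)
$a = \frac{1297}{249} - \frac{37 i \sqrt{37}}{747}$ ($a = \frac{3891 - 37 i \sqrt{37}}{3673 - 2926} = \frac{3891 - 37 i \sqrt{37}}{747} = \left(3891 - 37 i \sqrt{37}\right) \frac{1}{747} = \frac{1297}{249} - \frac{37 i \sqrt{37}}{747} \approx 5.2088 - 0.30129 i$)
$a \left(-5\right) = \left(\frac{1297}{249} - \frac{37 i \sqrt{37}}{747}\right) \left(-5\right) = - \frac{6485}{249} + \frac{185 i \sqrt{37}}{747}$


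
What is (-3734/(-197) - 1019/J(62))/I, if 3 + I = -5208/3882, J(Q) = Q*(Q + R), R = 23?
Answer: -12601901739/2916275710 ≈ -4.3212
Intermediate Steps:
J(Q) = Q*(23 + Q) (J(Q) = Q*(Q + 23) = Q*(23 + Q))
I = -2809/647 (I = -3 - 5208/3882 = -3 - 5208*1/3882 = -3 - 868/647 = -2809/647 ≈ -4.3416)
(-3734/(-197) - 1019/J(62))/I = (-3734/(-197) - 1019*1/(62*(23 + 62)))/(-2809/647) = (-3734*(-1/197) - 1019/(62*85))*(-647/2809) = (3734/197 - 1019/5270)*(-647/2809) = (19477437/1038190)*(-647/2809) = -12601901739/2916275710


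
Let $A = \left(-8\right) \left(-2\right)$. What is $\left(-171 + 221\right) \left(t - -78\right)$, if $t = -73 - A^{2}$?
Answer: $-12550$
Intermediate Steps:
$A = 16$
$t = -329$ ($t = -73 - 16^{2} = -73 - 256 = -329$)
$\left(-171 + 221\right) \left(t - -78\right) = \left(-171 + 221\right) \left(-329 - -78\right) = 50 \left(-329 + 78\right) = 50 \left(-251\right) = -12550$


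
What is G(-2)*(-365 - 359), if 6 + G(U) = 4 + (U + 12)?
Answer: -5792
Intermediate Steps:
G(U) = 10 + U (G(U) = -6 + (4 + (U + 12)) = -6 + (4 + (12 + U)) = -6 + (16 + U) = 10 + U)
G(-2)*(-365 - 359) = (10 - 2)*(-365 - 359) = 8*(-724) = -5792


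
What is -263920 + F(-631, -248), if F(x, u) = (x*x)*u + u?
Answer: -99008096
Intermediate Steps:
F(x, u) = u + u*x**2 (F(x, u) = x**2*u + u = u*x**2 + u = u + u*x**2)
-263920 + F(-631, -248) = -263920 - 248*(1 + (-631)**2) = -263920 - 248*(1 + 398161) = -263920 - 248*398162 = -263920 - 98744176 = -99008096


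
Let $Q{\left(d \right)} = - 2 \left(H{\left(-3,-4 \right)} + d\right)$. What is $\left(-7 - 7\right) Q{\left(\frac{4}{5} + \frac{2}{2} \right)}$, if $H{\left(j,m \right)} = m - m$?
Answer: $\frac{252}{5} \approx 50.4$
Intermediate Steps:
$H{\left(j,m \right)} = 0$
$Q{\left(d \right)} = - 2 d$ ($Q{\left(d \right)} = - 2 \left(0 + d\right) = - 2 d$)
$\left(-7 - 7\right) Q{\left(\frac{4}{5} + \frac{2}{2} \right)} = \left(-7 - 7\right) \left(- 2 \left(\frac{4}{5} + \frac{2}{2}\right)\right) = - 14 \left(- 2 \left(4 \cdot \frac{1}{5} + 2 \cdot \frac{1}{2}\right)\right) = - 14 \left(- 2 \left(\frac{4}{5} + 1\right)\right) = - 14 \left(\left(-2\right) \frac{9}{5}\right) = \left(-14\right) \left(- \frac{18}{5}\right) = \frac{252}{5}$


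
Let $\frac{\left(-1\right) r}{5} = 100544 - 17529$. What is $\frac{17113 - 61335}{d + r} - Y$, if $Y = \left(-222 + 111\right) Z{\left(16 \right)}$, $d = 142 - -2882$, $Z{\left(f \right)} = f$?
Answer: $\frac{731846798}{412051} \approx 1776.1$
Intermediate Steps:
$d = 3024$ ($d = 142 + 2882 = 3024$)
$r = -415075$ ($r = - 5 \left(100544 - 17529\right) = \left(-5\right) 83015 = -415075$)
$Y = -1776$ ($Y = \left(-222 + 111\right) 16 = \left(-111\right) 16 = -1776$)
$\frac{17113 - 61335}{d + r} - Y = \frac{17113 - 61335}{3024 - 415075} - -1776 = - \frac{44222}{-412051} + 1776 = \left(-44222\right) \left(- \frac{1}{412051}\right) + 1776 = \frac{44222}{412051} + 1776 = \frac{731846798}{412051}$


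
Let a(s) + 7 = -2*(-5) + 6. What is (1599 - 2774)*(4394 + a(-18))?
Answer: -5173525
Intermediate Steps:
a(s) = 9 (a(s) = -7 + (-2*(-5) + 6) = -7 + (10 + 6) = -7 + 16 = 9)
(1599 - 2774)*(4394 + a(-18)) = (1599 - 2774)*(4394 + 9) = -1175*4403 = -5173525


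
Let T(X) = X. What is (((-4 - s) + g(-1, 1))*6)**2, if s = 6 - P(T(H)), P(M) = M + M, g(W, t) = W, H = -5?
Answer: 15876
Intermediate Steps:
P(M) = 2*M
s = 16 (s = 6 - 2*(-5) = 6 - 1*(-10) = 6 + 10 = 16)
(((-4 - s) + g(-1, 1))*6)**2 = (((-4 - 1*16) - 1)*6)**2 = (((-4 - 16) - 1)*6)**2 = ((-20 - 1)*6)**2 = (-21*6)**2 = (-126)**2 = 15876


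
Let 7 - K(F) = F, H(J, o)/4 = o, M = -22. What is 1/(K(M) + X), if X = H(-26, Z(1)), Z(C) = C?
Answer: 1/33 ≈ 0.030303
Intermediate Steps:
H(J, o) = 4*o
X = 4 (X = 4*1 = 4)
K(F) = 7 - F
1/(K(M) + X) = 1/((7 - 1*(-22)) + 4) = 1/((7 + 22) + 4) = 1/(29 + 4) = 1/33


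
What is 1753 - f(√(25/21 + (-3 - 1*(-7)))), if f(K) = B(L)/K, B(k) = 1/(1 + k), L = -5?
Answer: 1753 + √2289/436 ≈ 1753.1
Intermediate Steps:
f(K) = -1/(4*K) (f(K) = 1/((1 - 5)*K) = 1/((-4)*K) = -1/(4*K))
1753 - f(√(25/21 + (-3 - 1*(-7)))) = 1753 - (-1)/(4*(√(25/21 + (-3 - 1*(-7))))) = 1753 - (-1)/(4*(√(25*(1/21) + (-3 + 7)))) = 1753 - (-1)/(4*(√(25/21 + 4))) = 1753 - (-1)/(4*(√(109/21))) = 1753 - (-1)/(4*(√2289/21)) = 1753 - (-1)*√2289/109/4 = 1753 - (-1)*√2289/436 = 1753 + √2289/436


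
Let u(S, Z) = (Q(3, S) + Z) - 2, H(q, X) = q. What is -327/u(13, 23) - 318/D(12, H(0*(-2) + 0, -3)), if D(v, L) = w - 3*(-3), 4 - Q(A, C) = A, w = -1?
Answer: -2403/44 ≈ -54.614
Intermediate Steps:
Q(A, C) = 4 - A
u(S, Z) = -1 + Z (u(S, Z) = ((4 - 1*3) + Z) - 2 = ((4 - 3) + Z) - 2 = (1 + Z) - 2 = -1 + Z)
D(v, L) = 8 (D(v, L) = -1 - 3*(-3) = -1 + 9 = 8)
-327/u(13, 23) - 318/D(12, H(0*(-2) + 0, -3)) = -327/(-1 + 23) - 318/8 = -327/22 - 318*⅛ = -327*1/22 - 159/4 = -327/22 - 159/4 = -2403/44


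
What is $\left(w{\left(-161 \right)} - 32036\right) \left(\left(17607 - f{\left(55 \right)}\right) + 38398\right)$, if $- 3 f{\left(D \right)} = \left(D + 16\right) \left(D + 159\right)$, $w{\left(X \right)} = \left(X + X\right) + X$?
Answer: $- \frac{5957773471}{3} \approx -1.9859 \cdot 10^{9}$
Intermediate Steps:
$w{\left(X \right)} = 3 X$ ($w{\left(X \right)} = 2 X + X = 3 X$)
$f{\left(D \right)} = - \frac{\left(16 + D\right) \left(159 + D\right)}{3}$ ($f{\left(D \right)} = - \frac{\left(D + 16\right) \left(D + 159\right)}{3} = - \frac{\left(16 + D\right) \left(159 + D\right)}{3}$)
$\left(w{\left(-161 \right)} - 32036\right) \left(\left(17607 - f{\left(55 \right)}\right) + 38398\right) = \left(3 \left(-161\right) - 32036\right) \left(\left(17607 - \left(-848 - \frac{9625}{3} - \frac{55^{2}}{3}\right)\right) + 38398\right) = \left(-483 - 32036\right) \left(\left(17607 - \left(-848 - \frac{9625}{3} - \frac{3025}{3}\right)\right) + 38398\right) = - 32519 \left(\left(17607 - \left(-848 - \frac{9625}{3} - \frac{3025}{3}\right)\right) + 38398\right) = - 32519 \left(\left(17607 - - \frac{15194}{3}\right) + 38398\right) = - 32519 \left(\left(17607 + \frac{15194}{3}\right) + 38398\right) = - 32519 \left(\frac{68015}{3} + 38398\right) = \left(-32519\right) \frac{183209}{3} = - \frac{5957773471}{3}$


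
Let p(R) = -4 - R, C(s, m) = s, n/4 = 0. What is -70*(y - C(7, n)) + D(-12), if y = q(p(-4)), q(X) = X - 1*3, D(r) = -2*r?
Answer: 724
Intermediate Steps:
n = 0 (n = 4*0 = 0)
q(X) = -3 + X (q(X) = X - 3 = -3 + X)
y = -3 (y = -3 + (-4 - 1*(-4)) = -3 + (-4 + 4) = -3 + 0 = -3)
-70*(y - C(7, n)) + D(-12) = -70*(-3 - 1*7) - 2*(-12) = -70*(-3 - 7) + 24 = -70*(-10) + 24 = 700 + 24 = 724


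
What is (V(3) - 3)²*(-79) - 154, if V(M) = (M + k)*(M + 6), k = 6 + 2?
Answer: -728218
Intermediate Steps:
k = 8
V(M) = (6 + M)*(8 + M) (V(M) = (M + 8)*(M + 6) = (8 + M)*(6 + M) = (6 + M)*(8 + M))
(V(3) - 3)²*(-79) - 154 = ((48 + 3² + 14*3) - 3)²*(-79) - 154 = ((48 + 9 + 42) - 3)²*(-79) - 154 = (99 - 3)²*(-79) - 154 = 96²*(-79) - 154 = 9216*(-79) - 154 = -728064 - 154 = -728218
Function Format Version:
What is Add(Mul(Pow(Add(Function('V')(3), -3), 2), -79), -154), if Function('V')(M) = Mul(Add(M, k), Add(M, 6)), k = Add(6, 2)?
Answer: -728218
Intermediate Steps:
k = 8
Function('V')(M) = Mul(Add(6, M), Add(8, M)) (Function('V')(M) = Mul(Add(M, 8), Add(M, 6)) = Mul(Add(8, M), Add(6, M)) = Mul(Add(6, M), Add(8, M)))
Add(Mul(Pow(Add(Function('V')(3), -3), 2), -79), -154) = Add(Mul(Pow(Add(Add(48, Pow(3, 2), Mul(14, 3)), -3), 2), -79), -154) = Add(Mul(Pow(Add(Add(48, 9, 42), -3), 2), -79), -154) = Add(Mul(Pow(Add(99, -3), 2), -79), -154) = Add(Mul(Pow(96, 2), -79), -154) = Add(Mul(9216, -79), -154) = Add(-728064, -154) = -728218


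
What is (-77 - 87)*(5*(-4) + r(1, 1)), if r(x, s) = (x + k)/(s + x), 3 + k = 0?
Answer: 3444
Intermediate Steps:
k = -3 (k = -3 + 0 = -3)
r(x, s) = (-3 + x)/(s + x) (r(x, s) = (x - 3)/(s + x) = (-3 + x)/(s + x))
(-77 - 87)*(5*(-4) + r(1, 1)) = (-77 - 87)*(5*(-4) + (-3 + 1)/(1 + 1)) = -164*(-20 - 2/2) = -164*(-20 + (½)*(-2)) = -164*(-20 - 1) = -164*(-21) = 3444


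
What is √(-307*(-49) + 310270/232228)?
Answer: √202834674108218/116114 ≈ 122.66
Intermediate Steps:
√(-307*(-49) + 310270/232228) = √(15043 + 310270*(1/232228)) = √(15043 + 155135/116114) = √(1746858037/116114) = √202834674108218/116114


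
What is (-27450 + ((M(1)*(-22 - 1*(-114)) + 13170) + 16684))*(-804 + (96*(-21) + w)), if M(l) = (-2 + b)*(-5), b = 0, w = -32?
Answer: -9480048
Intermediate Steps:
M(l) = 10 (M(l) = (-2 + 0)*(-5) = -2*(-5) = 10)
(-27450 + ((M(1)*(-22 - 1*(-114)) + 13170) + 16684))*(-804 + (96*(-21) + w)) = (-27450 + ((10*(-22 - 1*(-114)) + 13170) + 16684))*(-804 + (96*(-21) - 32)) = (-27450 + ((10*(-22 + 114) + 13170) + 16684))*(-804 + (-2016 - 32)) = (-27450 + ((10*92 + 13170) + 16684))*(-804 - 2048) = (-27450 + ((920 + 13170) + 16684))*(-2852) = (-27450 + (14090 + 16684))*(-2852) = (-27450 + 30774)*(-2852) = 3324*(-2852) = -9480048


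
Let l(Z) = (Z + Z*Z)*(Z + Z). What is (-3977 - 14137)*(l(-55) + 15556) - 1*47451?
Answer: 5636014965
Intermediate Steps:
l(Z) = 2*Z*(Z + Z**2) (l(Z) = (Z + Z**2)*(2*Z) = 2*Z*(Z + Z**2))
(-3977 - 14137)*(l(-55) + 15556) - 1*47451 = (-3977 - 14137)*(2*(-55)**2*(1 - 55) + 15556) - 1*47451 = -18114*(2*3025*(-54) + 15556) - 47451 = -18114*(-326700 + 15556) - 47451 = -18114*(-311144) - 47451 = 5636062416 - 47451 = 5636014965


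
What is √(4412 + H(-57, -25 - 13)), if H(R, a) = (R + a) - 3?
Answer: √4314 ≈ 65.681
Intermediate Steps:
H(R, a) = -3 + R + a
√(4412 + H(-57, -25 - 13)) = √(4412 + (-3 - 57 + (-25 - 13))) = √(4412 + (-3 - 57 - 38)) = √(4412 - 98) = √4314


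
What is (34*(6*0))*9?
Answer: 0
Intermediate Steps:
(34*(6*0))*9 = (34*0)*9 = 0*9 = 0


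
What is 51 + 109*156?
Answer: 17055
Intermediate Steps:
51 + 109*156 = 51 + 17004 = 17055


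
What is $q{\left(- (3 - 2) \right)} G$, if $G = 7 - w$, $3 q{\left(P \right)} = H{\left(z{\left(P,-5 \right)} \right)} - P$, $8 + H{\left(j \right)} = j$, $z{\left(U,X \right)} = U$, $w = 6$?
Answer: $- \frac{8}{3} \approx -2.6667$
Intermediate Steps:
$H{\left(j \right)} = -8 + j$
$q{\left(P \right)} = - \frac{8}{3}$ ($q{\left(P \right)} = \frac{\left(-8 + P\right) - P}{3} = \frac{1}{3} \left(-8\right) = - \frac{8}{3}$)
$G = 1$ ($G = 7 - 6 = 1$)
$q{\left(- (3 - 2) \right)} G = \left(- \frac{8}{3}\right) 1 = - \frac{8}{3}$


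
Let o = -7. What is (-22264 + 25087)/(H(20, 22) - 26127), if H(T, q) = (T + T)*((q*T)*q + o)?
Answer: 2823/360793 ≈ 0.0078244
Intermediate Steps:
H(T, q) = 2*T*(-7 + T*q²) (H(T, q) = (T + T)*((q*T)*q - 7) = (2*T)*((T*q)*q - 7) = (2*T)*(T*q² - 7) = (2*T)*(-7 + T*q²) = 2*T*(-7 + T*q²))
(-22264 + 25087)/(H(20, 22) - 26127) = (-22264 + 25087)/(2*20*(-7 + 20*22²) - 26127) = 2823/(2*20*(-7 + 20*484) - 26127) = 2823/(2*20*(-7 + 9680) - 26127) = 2823/(2*20*9673 - 26127) = 2823/(386920 - 26127) = 2823/360793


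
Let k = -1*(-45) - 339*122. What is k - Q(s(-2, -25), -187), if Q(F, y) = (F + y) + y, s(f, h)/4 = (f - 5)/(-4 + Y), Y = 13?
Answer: -368423/9 ≈ -40936.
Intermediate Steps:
s(f, h) = -20/9 + 4*f/9 (s(f, h) = 4*((f - 5)/(-4 + 13)) = 4*((-5 + f)/9) = 4*((-5 + f)*(⅑)) = 4*(-5/9 + f/9) = -20/9 + 4*f/9)
Q(F, y) = F + 2*y
k = -41313 (k = 45 - 41358 = -41313)
k - Q(s(-2, -25), -187) = -41313 - ((-20/9 + (4/9)*(-2)) + 2*(-187)) = -41313 - ((-20/9 - 8/9) - 374) = -41313 - (-28/9 - 374) = -41313 - 1*(-3394/9) = -41313 + 3394/9 = -368423/9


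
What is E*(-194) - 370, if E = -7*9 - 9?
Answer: 13598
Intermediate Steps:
E = -72 (E = -63 - 9 = -72)
E*(-194) - 370 = -72*(-194) - 370 = 13968 - 370 = 13598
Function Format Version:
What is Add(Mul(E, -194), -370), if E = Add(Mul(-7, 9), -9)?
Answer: 13598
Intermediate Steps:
E = -72 (E = Add(-63, -9) = -72)
Add(Mul(E, -194), -370) = Add(Mul(-72, -194), -370) = Add(13968, -370) = 13598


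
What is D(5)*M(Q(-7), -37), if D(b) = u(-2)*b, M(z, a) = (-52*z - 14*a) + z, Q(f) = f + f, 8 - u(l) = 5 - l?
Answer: 6160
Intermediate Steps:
u(l) = 3 + l (u(l) = 8 - (5 - l) = 8 + (-5 + l) = 3 + l)
Q(f) = 2*f
M(z, a) = -51*z - 14*a
D(b) = b (D(b) = (3 - 2)*b = 1*b = b)
D(5)*M(Q(-7), -37) = 5*(-102*(-7) - 14*(-37)) = 5*(-51*(-14) + 518) = 5*(714 + 518) = 5*1232 = 6160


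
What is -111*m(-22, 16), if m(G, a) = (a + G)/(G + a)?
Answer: -111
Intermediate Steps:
m(G, a) = 1 (m(G, a) = (G + a)/(G + a) = 1)
-111*m(-22, 16) = -111*1 = -111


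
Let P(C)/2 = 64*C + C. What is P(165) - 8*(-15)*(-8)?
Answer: 20490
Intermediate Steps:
P(C) = 130*C (P(C) = 2*(64*C + C) = 2*(65*C) = 130*C)
P(165) - 8*(-15)*(-8) = 130*165 - 8*(-15)*(-8) = 21450 - (-120)*(-8) = 21450 - 1*960 = 21450 - 960 = 20490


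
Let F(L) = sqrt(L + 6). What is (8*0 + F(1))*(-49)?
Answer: -49*sqrt(7) ≈ -129.64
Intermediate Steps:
F(L) = sqrt(6 + L)
(8*0 + F(1))*(-49) = (8*0 + sqrt(6 + 1))*(-49) = (0 + sqrt(7))*(-49) = sqrt(7)*(-49) = -49*sqrt(7)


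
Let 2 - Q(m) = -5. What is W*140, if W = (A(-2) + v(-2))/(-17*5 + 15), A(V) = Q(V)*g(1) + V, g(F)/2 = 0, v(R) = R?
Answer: 8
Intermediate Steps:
Q(m) = 7 (Q(m) = 2 - 1*(-5) = 2 + 5 = 7)
g(F) = 0 (g(F) = 2*0 = 0)
A(V) = V (A(V) = 7*0 + V = 0 + V = V)
W = 2/35 (W = (-2 - 2)/(-17*5 + 15) = -4/(-85 + 15) = -4/(-70) = -4*(-1/70) = 2/35 ≈ 0.057143)
W*140 = (2/35)*140 = 8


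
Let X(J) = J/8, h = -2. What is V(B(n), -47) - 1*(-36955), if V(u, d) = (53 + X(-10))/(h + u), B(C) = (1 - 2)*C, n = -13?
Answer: 1626227/44 ≈ 36960.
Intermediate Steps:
B(C) = -C
X(J) = J/8 (X(J) = J*(⅛) = J/8)
V(u, d) = 207/(4*(-2 + u)) (V(u, d) = (53 + (⅛)*(-10))/(-2 + u) = (53 - 5/4)/(-2 + u) = 207/(4*(-2 + u)))
V(B(n), -47) - 1*(-36955) = 207/(4*(-2 - 1*(-13))) - 1*(-36955) = 207/(4*(-2 + 13)) + 36955 = (207/4)/11 + 36955 = (207/4)*(1/11) + 36955 = 207/44 + 36955 = 1626227/44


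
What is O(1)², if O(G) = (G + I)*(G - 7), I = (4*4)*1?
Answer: 10404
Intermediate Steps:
I = 16 (I = 16*1 = 16)
O(G) = (-7 + G)*(16 + G) (O(G) = (G + 16)*(G - 7) = (16 + G)*(-7 + G) = (-7 + G)*(16 + G))
O(1)² = (-112 + 1² + 9*1)² = (-112 + 1 + 9)² = (-102)² = 10404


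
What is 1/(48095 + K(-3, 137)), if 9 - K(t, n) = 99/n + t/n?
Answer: 137/6590152 ≈ 2.0789e-5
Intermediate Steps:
K(t, n) = 9 - 99/n - t/n (K(t, n) = 9 - (99/n + t/n) = 9 + (-99/n - t/n) = 9 - 99/n - t/n)
1/(48095 + K(-3, 137)) = 1/(48095 + (-99 - 1*(-3) + 9*137)/137) = 1/(48095 + (-99 + 3 + 1233)/137) = 1/(48095 + (1/137)*1137) = 1/(48095 + 1137/137) = 1/(6590152/137) = 137/6590152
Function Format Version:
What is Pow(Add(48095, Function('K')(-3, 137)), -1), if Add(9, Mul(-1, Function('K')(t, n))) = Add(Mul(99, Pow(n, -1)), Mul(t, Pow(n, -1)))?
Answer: Rational(137, 6590152) ≈ 2.0789e-5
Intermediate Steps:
Function('K')(t, n) = Add(9, Mul(-99, Pow(n, -1)), Mul(-1, t, Pow(n, -1))) (Function('K')(t, n) = Add(9, Mul(-1, Add(Mul(99, Pow(n, -1)), Mul(t, Pow(n, -1))))) = Add(9, Add(Mul(-99, Pow(n, -1)), Mul(-1, t, Pow(n, -1)))) = Add(9, Mul(-99, Pow(n, -1)), Mul(-1, t, Pow(n, -1))))
Pow(Add(48095, Function('K')(-3, 137)), -1) = Pow(Add(48095, Mul(Pow(137, -1), Add(-99, Mul(-1, -3), Mul(9, 137)))), -1) = Pow(Add(48095, Mul(Rational(1, 137), Add(-99, 3, 1233))), -1) = Pow(Add(48095, Mul(Rational(1, 137), 1137)), -1) = Pow(Add(48095, Rational(1137, 137)), -1) = Pow(Rational(6590152, 137), -1) = Rational(137, 6590152)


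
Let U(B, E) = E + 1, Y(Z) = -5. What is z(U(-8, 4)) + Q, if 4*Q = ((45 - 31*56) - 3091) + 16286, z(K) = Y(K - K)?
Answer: 2871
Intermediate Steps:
U(B, E) = 1 + E
z(K) = -5
Q = 2876 (Q = (((45 - 31*56) - 3091) + 16286)/4 = (((45 - 1736) - 3091) + 16286)/4 = ((-1691 - 3091) + 16286)/4 = (-4782 + 16286)/4 = (¼)*11504 = 2876)
z(U(-8, 4)) + Q = -5 + 2876 = 2871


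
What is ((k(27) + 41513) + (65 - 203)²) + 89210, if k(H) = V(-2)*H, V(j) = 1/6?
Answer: 299543/2 ≈ 1.4977e+5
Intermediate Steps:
V(j) = ⅙
k(H) = H/6
((k(27) + 41513) + (65 - 203)²) + 89210 = (((⅙)*27 + 41513) + (65 - 203)²) + 89210 = ((9/2 + 41513) + (-138)²) + 89210 = (83035/2 + 19044) + 89210 = 121123/2 + 89210 = 299543/2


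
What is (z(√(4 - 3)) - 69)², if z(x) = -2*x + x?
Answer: 4900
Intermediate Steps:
z(x) = -x
(z(√(4 - 3)) - 69)² = (-√(4 - 3) - 69)² = (-√1 - 69)² = (-1*1 - 69)² = (-1 - 69)² = (-70)² = 4900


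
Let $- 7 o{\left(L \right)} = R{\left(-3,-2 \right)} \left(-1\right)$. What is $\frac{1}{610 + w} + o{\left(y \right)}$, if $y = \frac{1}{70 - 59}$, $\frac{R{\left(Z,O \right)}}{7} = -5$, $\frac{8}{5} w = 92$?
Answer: $- \frac{6673}{1335} \approx -4.9985$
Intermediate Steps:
$w = \frac{115}{2}$ ($w = \frac{5}{8} \cdot 92 = \frac{115}{2} \approx 57.5$)
$R{\left(Z,O \right)} = -35$ ($R{\left(Z,O \right)} = 7 \left(-5\right) = -35$)
$y = \frac{1}{11} \approx 0.090909$
$o{\left(L \right)} = -5$ ($o{\left(L \right)} = - \frac{\left(-35\right) \left(-1\right)}{7} = \left(- \frac{1}{7}\right) 35 = -5$)
$\frac{1}{610 + w} + o{\left(y \right)} = \frac{1}{610 + \frac{115}{2}} - 5 = \frac{1}{\frac{1335}{2}} - 5 = \frac{2}{1335} - 5 = - \frac{6673}{1335}$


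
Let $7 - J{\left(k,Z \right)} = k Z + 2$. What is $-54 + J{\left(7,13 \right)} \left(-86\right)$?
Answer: $7342$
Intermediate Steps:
$J{\left(k,Z \right)} = 5 - Z k$ ($J{\left(k,Z \right)} = 7 - \left(k Z + 2\right) = 7 - \left(Z k + 2\right) = 7 - \left(2 + Z k\right) = 5 - Z k$)
$-54 + J{\left(7,13 \right)} \left(-86\right) = -54 + \left(5 - 13 \cdot 7\right) \left(-86\right) = -54 + \left(5 - 91\right) \left(-86\right) = -54 - -7396 = -54 + 7396 = 7342$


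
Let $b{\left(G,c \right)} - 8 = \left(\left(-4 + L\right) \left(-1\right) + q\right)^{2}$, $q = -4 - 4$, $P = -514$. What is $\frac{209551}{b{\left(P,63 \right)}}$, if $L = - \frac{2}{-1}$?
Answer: $\frac{209551}{44} \approx 4762.5$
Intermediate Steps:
$L = 2$ ($L = \left(-2\right) \left(-1\right) = 2$)
$q = -8$ ($q = -4 - 4 = -8$)
$b{\left(G,c \right)} = 44$ ($b{\left(G,c \right)} = 8 + \left(\left(-4 + 2\right) \left(-1\right) - 8\right)^{2} = 8 + \left(\left(-2\right) \left(-1\right) - 8\right)^{2} = 8 + \left(2 - 8\right)^{2} = 8 + \left(-6\right)^{2} = 8 + 36 = 44$)
$\frac{209551}{b{\left(P,63 \right)}} = \frac{209551}{44}$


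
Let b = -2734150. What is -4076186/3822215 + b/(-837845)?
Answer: 1407059416616/640484745335 ≈ 2.1969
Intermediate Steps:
-4076186/3822215 + b/(-837845) = -4076186/3822215 - 2734150/(-837845) = -4076186*1/3822215 - 2734150*(-1/837845) = -4076186/3822215 + 546830/167569 = 1407059416616/640484745335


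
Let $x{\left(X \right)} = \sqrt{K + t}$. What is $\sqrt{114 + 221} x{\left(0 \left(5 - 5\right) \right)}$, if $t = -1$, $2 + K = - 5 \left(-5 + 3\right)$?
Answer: $\sqrt{2345} \approx 48.425$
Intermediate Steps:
$K = 8$ ($K = -2 - 5 \left(-5 + 3\right) = -2 - -10 = -2 + 10 = 8$)
$x{\left(X \right)} = \sqrt{7}$ ($x{\left(X \right)} = \sqrt{8 - 1} = \sqrt{7}$)
$\sqrt{114 + 221} x{\left(0 \left(5 - 5\right) \right)} = \sqrt{114 + 221} \sqrt{7} = \sqrt{335} \sqrt{7} = \sqrt{2345}$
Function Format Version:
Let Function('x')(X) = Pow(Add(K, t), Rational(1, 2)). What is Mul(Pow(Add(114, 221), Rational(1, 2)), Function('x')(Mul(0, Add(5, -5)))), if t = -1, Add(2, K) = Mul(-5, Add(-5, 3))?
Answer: Pow(2345, Rational(1, 2)) ≈ 48.425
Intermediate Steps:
K = 8 (K = Add(-2, Mul(-5, Add(-5, 3))) = Add(-2, Mul(-5, -2)) = Add(-2, 10) = 8)
Function('x')(X) = Pow(7, Rational(1, 2)) (Function('x')(X) = Pow(Add(8, -1), Rational(1, 2)) = Pow(7, Rational(1, 2)))
Mul(Pow(Add(114, 221), Rational(1, 2)), Function('x')(Mul(0, Add(5, -5)))) = Mul(Pow(Add(114, 221), Rational(1, 2)), Pow(7, Rational(1, 2))) = Mul(Pow(335, Rational(1, 2)), Pow(7, Rational(1, 2))) = Pow(2345, Rational(1, 2))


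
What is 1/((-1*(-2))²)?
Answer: ¼ ≈ 0.25000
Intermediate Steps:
1/((-1*(-2))²) = 1/(2²) = 1/4 = ¼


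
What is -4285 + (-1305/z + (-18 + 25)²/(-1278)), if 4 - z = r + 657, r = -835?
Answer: -249587642/58149 ≈ -4292.2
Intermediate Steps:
z = 182 (z = 4 - (-835 + 657) = 4 - 1*(-178) = 4 + 178 = 182)
-4285 + (-1305/z + (-18 + 25)²/(-1278)) = -4285 + (-1305/182 + (-18 + 25)²/(-1278)) = -4285 + (-1305*1/182 + 7²*(-1/1278)) = -4285 + (-1305/182 + 49*(-1/1278)) = -4285 + (-1305/182 - 49/1278) = -4285 - 419177/58149 = -249587642/58149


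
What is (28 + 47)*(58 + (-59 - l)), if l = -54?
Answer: 3975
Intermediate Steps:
(28 + 47)*(58 + (-59 - l)) = (28 + 47)*(58 + (-59 - 1*(-54))) = 75*(58 + (-59 + 54)) = 75*(58 - 5) = 75*53 = 3975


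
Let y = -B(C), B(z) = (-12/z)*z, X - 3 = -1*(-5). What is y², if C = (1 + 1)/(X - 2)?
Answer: 144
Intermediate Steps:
X = 8 (X = 3 - 1*(-5) = 3 + 5 = 8)
C = ⅓ (C = (1 + 1)/(8 - 2) = 2/6 = 2*(⅙) = ⅓ ≈ 0.33333)
B(z) = -12 (B(z) = (-12/z)*z = -12)
y = 12 (y = -1*(-12) = 12)
y² = 12² = 144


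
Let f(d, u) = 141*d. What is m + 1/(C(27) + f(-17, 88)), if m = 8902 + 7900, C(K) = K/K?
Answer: 40257591/2396 ≈ 16802.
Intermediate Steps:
C(K) = 1
m = 16802
m + 1/(C(27) + f(-17, 88)) = 16802 + 1/(1 + 141*(-17)) = 16802 + 1/(1 - 2397) = 16802 + 1/(-2396) = 16802 - 1/2396 = 40257591/2396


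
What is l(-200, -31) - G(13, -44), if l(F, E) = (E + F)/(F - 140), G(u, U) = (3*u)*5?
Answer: -66069/340 ≈ -194.32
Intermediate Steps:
G(u, U) = 15*u
l(F, E) = (E + F)/(-140 + F)
l(-200, -31) - G(13, -44) = (-31 - 200)/(-140 - 200) - 15*13 = -231/(-340) - 1*195 = -1/340*(-231) - 195 = 231/340 - 195 = -66069/340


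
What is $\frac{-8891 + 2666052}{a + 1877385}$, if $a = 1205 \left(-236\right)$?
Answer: $\frac{2657161}{1593005} \approx 1.668$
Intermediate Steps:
$a = -284380$
$\frac{-8891 + 2666052}{a + 1877385} = \frac{-8891 + 2666052}{-284380 + 1877385} = \frac{2657161}{1593005}$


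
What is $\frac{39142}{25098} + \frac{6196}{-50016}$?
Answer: $\frac{75092461}{52304232} \approx 1.4357$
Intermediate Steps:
$\frac{39142}{25098} + \frac{6196}{-50016} = 39142 \cdot \frac{1}{25098} + 6196 \left(- \frac{1}{50016}\right) = \frac{19571}{12549} - \frac{1549}{12504} = \frac{75092461}{52304232}$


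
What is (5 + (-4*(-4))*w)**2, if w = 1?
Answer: 441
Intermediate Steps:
(5 + (-4*(-4))*w)**2 = (5 - 4*(-4)*1)**2 = (5 + 16*1)**2 = (5 + 16)**2 = 21**2 = 441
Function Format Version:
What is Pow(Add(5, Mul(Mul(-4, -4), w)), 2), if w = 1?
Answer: 441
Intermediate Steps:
Pow(Add(5, Mul(Mul(-4, -4), w)), 2) = Pow(Add(5, Mul(Mul(-4, -4), 1)), 2) = Pow(Add(5, Mul(16, 1)), 2) = Pow(Add(5, 16), 2) = Pow(21, 2) = 441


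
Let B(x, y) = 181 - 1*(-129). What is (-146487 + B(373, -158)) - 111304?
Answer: -257481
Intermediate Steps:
B(x, y) = 310 (B(x, y) = 181 + 129 = 310)
(-146487 + B(373, -158)) - 111304 = (-146487 + 310) - 111304 = -146177 - 111304 = -257481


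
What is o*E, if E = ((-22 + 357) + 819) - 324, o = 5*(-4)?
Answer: -16600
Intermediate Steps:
o = -20
E = 830 (E = (335 + 819) - 324 = 1154 - 324 = 830)
o*E = -20*830 = -16600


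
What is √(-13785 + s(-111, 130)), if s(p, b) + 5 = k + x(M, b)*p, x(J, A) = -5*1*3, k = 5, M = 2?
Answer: 2*I*√3030 ≈ 110.09*I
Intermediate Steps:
x(J, A) = -15 (x(J, A) = -5*3 = -15)
s(p, b) = -15*p (s(p, b) = -5 + (5 - 15*p) = -15*p)
√(-13785 + s(-111, 130)) = √(-13785 - 15*(-111)) = √(-13785 + 1665) = √(-12120) = 2*I*√3030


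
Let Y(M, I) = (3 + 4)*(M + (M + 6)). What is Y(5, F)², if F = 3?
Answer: 12544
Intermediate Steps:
Y(M, I) = 42 + 14*M (Y(M, I) = 7*(M + (6 + M)) = 7*(6 + 2*M) = 42 + 14*M)
Y(5, F)² = (42 + 14*5)² = (42 + 70)² = 112² = 12544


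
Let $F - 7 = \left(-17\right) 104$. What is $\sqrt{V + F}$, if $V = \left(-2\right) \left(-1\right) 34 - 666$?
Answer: $i \sqrt{2359} \approx 48.57 i$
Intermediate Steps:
$F = -1761$ ($F = 7 - 1768 = -1761$)
$V = -598$ ($V = 2 \cdot 34 - 666 = 68 - 666 = -598$)
$\sqrt{V + F} = \sqrt{-598 - 1761} = \sqrt{-2359} = i \sqrt{2359}$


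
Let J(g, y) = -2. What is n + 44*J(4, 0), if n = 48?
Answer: -40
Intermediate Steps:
n + 44*J(4, 0) = 48 + 44*(-2) = 48 - 88 = -40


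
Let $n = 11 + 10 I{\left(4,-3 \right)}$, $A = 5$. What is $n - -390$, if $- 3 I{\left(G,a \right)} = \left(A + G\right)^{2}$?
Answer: $131$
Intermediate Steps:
$I{\left(G,a \right)} = - \frac{\left(5 + G\right)^{2}}{3}$
$n = -259$ ($n = 11 + 10 \left(- \frac{\left(5 + 4\right)^{2}}{3}\right) = 11 + 10 \left(- \frac{9^{2}}{3}\right) = 11 + 10 \left(\left(- \frac{1}{3}\right) 81\right) = 11 + 10 \left(-27\right) = 11 - 270 = -259$)
$n - -390 = -259 - -390 = -259 + 390 = 131$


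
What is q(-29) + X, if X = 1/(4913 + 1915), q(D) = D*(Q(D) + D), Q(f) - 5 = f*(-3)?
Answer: -12474755/6828 ≈ -1827.0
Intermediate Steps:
Q(f) = 5 - 3*f (Q(f) = 5 + f*(-3) = 5 - 3*f)
q(D) = D*(5 - 2*D) (q(D) = D*((5 - 3*D) + D) = D*(5 - 2*D))
X = 1/6828 ≈ 0.00014646
q(-29) + X = -29*(5 - 2*(-29)) + 1/6828 = -29*(5 + 58) + 1/6828 = -29*63 + 1/6828 = -1827 + 1/6828 = -12474755/6828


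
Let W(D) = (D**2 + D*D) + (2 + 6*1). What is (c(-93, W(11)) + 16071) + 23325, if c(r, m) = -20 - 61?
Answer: 39315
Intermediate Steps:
W(D) = 8 + 2*D**2 (W(D) = (D**2 + D**2) + (2 + 6) = 2*D**2 + 8 = 8 + 2*D**2)
c(r, m) = -81
(c(-93, W(11)) + 16071) + 23325 = (-81 + 16071) + 23325 = 15990 + 23325 = 39315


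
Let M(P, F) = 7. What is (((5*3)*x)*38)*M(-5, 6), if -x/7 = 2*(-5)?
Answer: 279300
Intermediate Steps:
x = 70 (x = -14*(-5) = -7*(-10) = 70)
(((5*3)*x)*38)*M(-5, 6) = (((5*3)*70)*38)*7 = ((15*70)*38)*7 = (1050*38)*7 = 39900*7 = 279300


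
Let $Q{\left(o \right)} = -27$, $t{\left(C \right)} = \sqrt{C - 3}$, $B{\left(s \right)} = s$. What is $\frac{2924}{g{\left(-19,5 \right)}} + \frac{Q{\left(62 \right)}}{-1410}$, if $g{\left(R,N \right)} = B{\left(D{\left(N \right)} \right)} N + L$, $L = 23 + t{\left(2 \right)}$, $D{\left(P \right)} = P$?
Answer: $\frac{13197237}{216670} - \frac{2924 i}{2305} \approx 60.909 - 1.2685 i$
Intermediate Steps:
$t{\left(C \right)} = \sqrt{-3 + C}$
$L = 23 + i$ ($L = 23 + \sqrt{-3 + 2} = 23 + \sqrt{-1} = 23 + i \approx 23.0 + 1.0 i$)
$g{\left(R,N \right)} = 23 + i + N^{2}$ ($g{\left(R,N \right)} = N N + \left(23 + i\right) = N^{2} + \left(23 + i\right) = 23 + i + N^{2}$)
$\frac{2924}{g{\left(-19,5 \right)}} + \frac{Q{\left(62 \right)}}{-1410} = \frac{2924}{23 + i + 5^{2}} - \frac{27}{-1410} = \frac{2924}{23 + i + 25} - - \frac{9}{470} = \frac{2924}{48 + i} + \frac{9}{470} = 2924 \frac{48 - i}{2305} + \frac{9}{470} = \frac{2924 \left(48 - i\right)}{2305} + \frac{9}{470} = \frac{9}{470} + \frac{2924 \left(48 - i\right)}{2305}$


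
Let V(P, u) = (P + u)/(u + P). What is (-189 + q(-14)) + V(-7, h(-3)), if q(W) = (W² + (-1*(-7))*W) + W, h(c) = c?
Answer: -104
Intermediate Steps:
q(W) = W² + 8*W (q(W) = (W² + 7*W) + W = W² + 8*W)
V(P, u) = 1 (V(P, u) = (P + u)/(P + u) = 1)
(-189 + q(-14)) + V(-7, h(-3)) = (-189 - 14*(8 - 14)) + 1 = (-189 - 14*(-6)) + 1 = (-189 + 84) + 1 = -105 + 1 = -104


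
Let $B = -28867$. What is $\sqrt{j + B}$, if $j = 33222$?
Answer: $\sqrt{4355} \approx 65.992$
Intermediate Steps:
$\sqrt{j + B} = \sqrt{33222 - 28867} = \sqrt{4355}$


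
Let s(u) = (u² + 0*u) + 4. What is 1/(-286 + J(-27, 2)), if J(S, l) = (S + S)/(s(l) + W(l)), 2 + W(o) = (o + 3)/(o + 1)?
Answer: -23/6740 ≈ -0.0034125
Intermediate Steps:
s(u) = 4 + u² (s(u) = (u² + 0) + 4 = u² + 4 = 4 + u²)
W(o) = -2 + (3 + o)/(1 + o) (W(o) = -2 + (o + 3)/(o + 1) = -2 + (3 + o)/(1 + o))
J(S, l) = 2*S/(4 + l² + (1 - l)/(1 + l)) (J(S, l) = (S + S)/((4 + l²) + (1 - l)/(1 + l)) = (2*S)/(4 + l² + (1 - l)/(1 + l)) = 2*S/(4 + l² + (1 - l)/(1 + l)))
1/(-286 + J(-27, 2)) = 1/(-286 + 2*(-27)*(1 + 2)/(1 - 1*2 + (1 + 2)*(4 + 2²))) = 1/(-286 + 2*(-27)*3/(1 - 2 + 3*(4 + 4))) = 1/(-286 + 2*(-27)*3/(1 - 2 + 3*8)) = 1/(-286 + 2*(-27)*3/(1 - 2 + 24)) = 1/(-286 + 2*(-27)*3/23) = 1/(-286 + 2*(-27)*(1/23)*3) = 1/(-286 - 162/23) = 1/(-6740/23) = -23/6740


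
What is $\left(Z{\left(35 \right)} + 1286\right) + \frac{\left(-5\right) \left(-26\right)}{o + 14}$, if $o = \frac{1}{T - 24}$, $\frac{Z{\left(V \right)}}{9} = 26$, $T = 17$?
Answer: $\frac{148350}{97} \approx 1529.4$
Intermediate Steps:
$Z{\left(V \right)} = 234$ ($Z{\left(V \right)} = 9 \cdot 26 = 234$)
$o = - \frac{1}{7}$ ($o = \frac{1}{17 - 24} = \frac{1}{-7} = - \frac{1}{7} \approx -0.14286$)
$\left(Z{\left(35 \right)} + 1286\right) + \frac{\left(-5\right) \left(-26\right)}{o + 14} = \left(234 + 1286\right) + \frac{\left(-5\right) \left(-26\right)}{- \frac{1}{7} + 14} = 1520 + \frac{130}{\frac{97}{7}} = 1520 + 130 \cdot \frac{7}{97} = 1520 + \frac{910}{97} = \frac{148350}{97}$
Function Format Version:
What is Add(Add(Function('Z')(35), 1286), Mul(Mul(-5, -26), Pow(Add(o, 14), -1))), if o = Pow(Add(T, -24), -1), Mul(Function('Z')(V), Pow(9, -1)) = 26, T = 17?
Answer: Rational(148350, 97) ≈ 1529.4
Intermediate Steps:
Function('Z')(V) = 234 (Function('Z')(V) = Mul(9, 26) = 234)
o = Rational(-1, 7) (o = Pow(Add(17, -24), -1) = Pow(-7, -1) = Rational(-1, 7) ≈ -0.14286)
Add(Add(Function('Z')(35), 1286), Mul(Mul(-5, -26), Pow(Add(o, 14), -1))) = Add(Add(234, 1286), Mul(Mul(-5, -26), Pow(Add(Rational(-1, 7), 14), -1))) = Add(1520, Mul(130, Pow(Rational(97, 7), -1))) = Add(1520, Mul(130, Rational(7, 97))) = Add(1520, Rational(910, 97)) = Rational(148350, 97)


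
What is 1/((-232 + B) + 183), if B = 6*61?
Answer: 1/317 ≈ 0.0031546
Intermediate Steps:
B = 366
1/((-232 + B) + 183) = 1/((-232 + 366) + 183) = 1/(134 + 183) = 1/317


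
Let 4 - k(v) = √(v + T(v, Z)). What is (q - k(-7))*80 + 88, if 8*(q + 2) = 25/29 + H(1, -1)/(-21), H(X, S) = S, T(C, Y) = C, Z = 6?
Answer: -233188/609 + 80*I*√14 ≈ -382.9 + 299.33*I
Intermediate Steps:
k(v) = 4 - √2*√v (k(v) = 4 - √(v + v) = 4 - √(2*v) = 4 - √2*√v)
q = -4595/2436 (q = -2 + (25/29 - 1/(-21))/8 = -2 + (25*(1/29) - 1*(-1/21))/8 = -2 + (25/29 + 1/21)/8 = -2 + (⅛)*(554/609) = -2 + 277/2436 = -4595/2436 ≈ -1.8863)
(q - k(-7))*80 + 88 = (-4595/2436 - (4 - √2*√(-7)))*80 + 88 = (-4595/2436 - (4 - √2*I*√7))*80 + 88 = (-4595/2436 - (4 - I*√14))*80 + 88 = (-4595/2436 + (-4 + I*√14))*80 + 88 = (-14339/2436 + I*√14)*80 + 88 = (-286780/609 + 80*I*√14) + 88 = -233188/609 + 80*I*√14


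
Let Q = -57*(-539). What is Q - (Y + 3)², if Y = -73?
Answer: 25823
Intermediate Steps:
Q = 30723
Q - (Y + 3)² = 30723 - (-73 + 3)² = 30723 - 1*(-70)² = 30723 - 1*4900 = 30723 - 4900 = 25823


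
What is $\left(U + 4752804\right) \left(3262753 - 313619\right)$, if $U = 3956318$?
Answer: $25684367800348$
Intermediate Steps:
$\left(U + 4752804\right) \left(3262753 - 313619\right) = \left(3956318 + 4752804\right) \left(3262753 - 313619\right) = 8709122 \cdot 2949134 = 25684367800348$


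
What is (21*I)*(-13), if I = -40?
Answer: 10920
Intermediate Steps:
(21*I)*(-13) = (21*(-40))*(-13) = -840*(-13) = 10920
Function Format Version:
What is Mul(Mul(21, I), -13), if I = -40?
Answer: 10920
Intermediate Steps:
Mul(Mul(21, I), -13) = Mul(Mul(21, -40), -13) = Mul(-840, -13) = 10920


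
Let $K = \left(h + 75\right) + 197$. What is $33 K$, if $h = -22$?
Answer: $8250$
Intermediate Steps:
$K = 250$ ($K = \left(-22 + 75\right) + 197 = 53 + 197 = 250$)
$33 K = 33 \cdot 250 = 8250$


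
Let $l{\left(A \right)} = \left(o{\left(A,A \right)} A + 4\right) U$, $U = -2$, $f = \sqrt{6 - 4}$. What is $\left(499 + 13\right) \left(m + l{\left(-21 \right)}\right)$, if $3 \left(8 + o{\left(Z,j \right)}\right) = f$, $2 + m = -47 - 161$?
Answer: $-283648 + 7168 \sqrt{2} \approx -2.7351 \cdot 10^{5}$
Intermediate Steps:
$m = -210$ ($m = -2 - 208 = -210$)
$f = \sqrt{2} \approx 1.4142$
$o{\left(Z,j \right)} = -8 + \frac{\sqrt{2}}{3}$
$l{\left(A \right)} = -8 - 2 A \left(-8 + \frac{\sqrt{2}}{3}\right)$ ($l{\left(A \right)} = \left(\left(-8 + \frac{\sqrt{2}}{3}\right) A + 4\right) \left(-2\right) = \left(A \left(-8 + \frac{\sqrt{2}}{3}\right) + 4\right) \left(-2\right) = \left(4 + A \left(-8 + \frac{\sqrt{2}}{3}\right)\right) \left(-2\right) = -8 - 2 A \left(-8 + \frac{\sqrt{2}}{3}\right)$)
$\left(499 + 13\right) \left(m + l{\left(-21 \right)}\right) = \left(499 + 13\right) \left(-210 + \left(-8 + \frac{2}{3} \left(-21\right) \left(24 - \sqrt{2}\right)\right)\right) = 512 \left(-210 - \left(344 - 14 \sqrt{2}\right)\right) = 512 \left(-554 + 14 \sqrt{2}\right) = -283648 + 7168 \sqrt{2}$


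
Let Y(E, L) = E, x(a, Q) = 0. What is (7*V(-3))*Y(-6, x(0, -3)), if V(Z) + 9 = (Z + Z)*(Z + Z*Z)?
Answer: 1890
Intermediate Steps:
V(Z) = -9 + 2*Z*(Z + Z**2) (V(Z) = -9 + (Z + Z)*(Z + Z*Z) = -9 + (2*Z)*(Z + Z**2) = -9 + 2*Z*(Z + Z**2))
(7*V(-3))*Y(-6, x(0, -3)) = (7*(-9 + 2*(-3)**2 + 2*(-3)**3))*(-6) = (7*(-9 + 2*9 + 2*(-27)))*(-6) = (7*(-9 + 18 - 54))*(-6) = (7*(-45))*(-6) = -315*(-6) = 1890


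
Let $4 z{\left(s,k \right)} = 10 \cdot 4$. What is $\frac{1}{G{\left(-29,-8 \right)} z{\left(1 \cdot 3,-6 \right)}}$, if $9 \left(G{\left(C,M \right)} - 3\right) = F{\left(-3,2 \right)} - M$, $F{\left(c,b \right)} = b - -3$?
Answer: $\frac{9}{400} \approx 0.0225$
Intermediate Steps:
$F{\left(c,b \right)} = 3 + b$ ($F{\left(c,b \right)} = b + 3 = 3 + b$)
$z{\left(s,k \right)} = 10$ ($z{\left(s,k \right)} = \frac{10 \cdot 4}{4} = \frac{1}{4} \cdot 40 = 10$)
$G{\left(C,M \right)} = \frac{32}{9} - \frac{M}{9}$ ($G{\left(C,M \right)} = 3 + \frac{\left(3 + 2\right) - M}{9} = 3 + \frac{5 - M}{9} = 3 - \left(- \frac{5}{9} + \frac{M}{9}\right) = \frac{32}{9} - \frac{M}{9}$)
$\frac{1}{G{\left(-29,-8 \right)} z{\left(1 \cdot 3,-6 \right)}} = \frac{1}{\left(\frac{32}{9} - - \frac{8}{9}\right) 10} = \frac{1}{\frac{32}{9} + \frac{8}{9}} \cdot \frac{1}{10} = \frac{1}{\frac{40}{9}} \cdot \frac{1}{10} = \frac{9}{40} \cdot \frac{1}{10} = \frac{9}{400}$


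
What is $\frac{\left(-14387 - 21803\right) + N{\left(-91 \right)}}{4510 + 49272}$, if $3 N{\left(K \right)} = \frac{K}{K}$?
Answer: $- \frac{108569}{161346} \approx -0.6729$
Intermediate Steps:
$N{\left(K \right)} = \frac{1}{3}$ ($N{\left(K \right)} = \frac{K \frac{1}{K}}{3} = \frac{1}{3} \cdot 1 = \frac{1}{3}$)
$\frac{\left(-14387 - 21803\right) + N{\left(-91 \right)}}{4510 + 49272} = \frac{\left(-14387 - 21803\right) + \frac{1}{3}}{4510 + 49272} = \frac{\left(-14387 - 21803\right) + \frac{1}{3}}{53782} = \left(-36190 + \frac{1}{3}\right) \frac{1}{53782} = \left(- \frac{108569}{3}\right) \frac{1}{53782} = - \frac{108569}{161346}$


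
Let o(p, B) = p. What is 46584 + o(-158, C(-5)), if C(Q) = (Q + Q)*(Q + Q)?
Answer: 46426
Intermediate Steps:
C(Q) = 4*Q² (C(Q) = (2*Q)*(2*Q) = 4*Q²)
46584 + o(-158, C(-5)) = 46584 - 158 = 46426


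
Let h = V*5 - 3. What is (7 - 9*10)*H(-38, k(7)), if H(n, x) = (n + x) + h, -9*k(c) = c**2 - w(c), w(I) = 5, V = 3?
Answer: 23074/9 ≈ 2563.8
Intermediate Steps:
h = 12 (h = 3*5 - 3 = 15 - 3 = 12)
k(c) = 5/9 - c**2/9 (k(c) = -(c**2 - 1*5)/9 = -(c**2 - 5)/9 = -(-5 + c**2)/9 = 5/9 - c**2/9)
H(n, x) = 12 + n + x (H(n, x) = (n + x) + 12 = 12 + n + x)
(7 - 9*10)*H(-38, k(7)) = (7 - 9*10)*(12 - 38 + (5/9 - 1/9*7**2)) = (7 - 90)*(12 - 38 + (5/9 - 1/9*49)) = -83*(12 - 38 + (5/9 - 49/9)) = -83*(12 - 38 - 44/9) = -83*(-278/9) = 23074/9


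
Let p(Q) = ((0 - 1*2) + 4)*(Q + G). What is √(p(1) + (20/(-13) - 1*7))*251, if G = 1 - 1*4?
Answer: 251*I*√2119/13 ≈ 888.78*I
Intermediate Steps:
G = -3 (G = 1 - 4 = -3)
p(Q) = -6 + 2*Q (p(Q) = ((0 - 1*2) + 4)*(Q - 3) = ((0 - 2) + 4)*(-3 + Q) = (-2 + 4)*(-3 + Q) = 2*(-3 + Q) = -6 + 2*Q)
√(p(1) + (20/(-13) - 1*7))*251 = √((-6 + 2*1) + (20/(-13) - 1*7))*251 = √((-6 + 2) + (20*(-1/13) - 7))*251 = √(-4 + (-20/13 - 7))*251 = √(-4 - 111/13)*251 = √(-163/13)*251 = (I*√2119/13)*251 = 251*I*√2119/13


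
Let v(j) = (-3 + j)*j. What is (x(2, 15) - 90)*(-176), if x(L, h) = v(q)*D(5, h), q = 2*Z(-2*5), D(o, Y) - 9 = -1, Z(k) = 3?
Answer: -9504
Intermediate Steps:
D(o, Y) = 8 (D(o, Y) = 9 - 1 = 8)
q = 6 (q = 2*3 = 6)
v(j) = j*(-3 + j)
x(L, h) = 144 (x(L, h) = (6*(-3 + 6))*8 = (6*3)*8 = 18*8 = 144)
(x(2, 15) - 90)*(-176) = (144 - 90)*(-176) = 54*(-176) = -9504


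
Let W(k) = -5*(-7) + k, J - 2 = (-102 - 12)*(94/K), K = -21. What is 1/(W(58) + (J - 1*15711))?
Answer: -7/105740 ≈ -6.6200e-5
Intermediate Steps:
J = 3586/7 (J = 2 + (-102 - 12)*(94/(-21)) = 2 - 10716*(-1)/21 = 2 - 114*(-94/21) = 2 + 3572/7 = 3586/7 ≈ 512.29)
W(k) = 35 + k
1/(W(58) + (J - 1*15711)) = 1/((35 + 58) + (3586/7 - 1*15711)) = 1/(93 + (3586/7 - 15711)) = 1/(93 - 106391/7) = 1/(-105740/7) = -7/105740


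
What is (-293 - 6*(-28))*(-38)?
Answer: 4750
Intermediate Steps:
(-293 - 6*(-28))*(-38) = (-293 + 168)*(-38) = -125*(-38) = 4750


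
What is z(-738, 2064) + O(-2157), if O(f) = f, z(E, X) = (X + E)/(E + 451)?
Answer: -620385/287 ≈ -2161.6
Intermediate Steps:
z(E, X) = (E + X)/(451 + E)
z(-738, 2064) + O(-2157) = (-738 + 2064)/(451 - 738) - 2157 = 1326/(-287) - 2157 = -1/287*1326 - 2157 = -1326/287 - 2157 = -620385/287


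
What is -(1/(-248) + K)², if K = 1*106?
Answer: -691006369/61504 ≈ -11235.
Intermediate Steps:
K = 106
-(1/(-248) + K)² = -(1/(-248) + 106)² = -(-1/248 + 106)² = -(26287/248)² = -1*691006369/61504 = -691006369/61504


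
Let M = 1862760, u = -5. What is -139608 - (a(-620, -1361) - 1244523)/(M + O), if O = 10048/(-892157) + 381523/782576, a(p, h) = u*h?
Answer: -181565389355705789314888/1300543332090363783 ≈ -1.3961e+5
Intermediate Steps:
a(p, h) = -5*h
O = 332515091463/698180656432 (O = 10048*(-1/892157) + 381523*(1/782576) = -10048/892157 + 381523/782576 = 332515091463/698180656432 ≈ 0.47626)
-139608 - (a(-620, -1361) - 1244523)/(M + O) = -139608 - (-5*(-1361) - 1244523)/(1862760 + 332515091463/698180656432) = -139608 - (6805 - 1244523)/1300543332090363783/698180656432 = -139608 - (-1237718)*698180656432/1300543332090363783 = -139608 - 1*(-864150765717702176/1300543332090363783) = -139608 + 864150765717702176/1300543332090363783 = -181565389355705789314888/1300543332090363783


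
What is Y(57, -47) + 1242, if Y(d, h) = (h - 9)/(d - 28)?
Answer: 35962/29 ≈ 1240.1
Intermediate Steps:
Y(d, h) = (-9 + h)/(-28 + d)
Y(57, -47) + 1242 = (-9 - 47)/(-28 + 57) + 1242 = -56/29 + 1242 = 35962/29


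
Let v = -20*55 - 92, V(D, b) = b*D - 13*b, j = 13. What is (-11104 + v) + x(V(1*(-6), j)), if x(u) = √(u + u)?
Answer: -12296 + I*√494 ≈ -12296.0 + 22.226*I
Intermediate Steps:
V(D, b) = -13*b + D*b (V(D, b) = D*b - 13*b = -13*b + D*b)
x(u) = √2*√u (x(u) = √(2*u) = √2*√u)
v = -1192 (v = -1100 - 92 = -1192)
(-11104 + v) + x(V(1*(-6), j)) = (-11104 - 1192) + √2*√(13*(-13 + 1*(-6))) = -12296 + √2*√(13*(-13 - 6)) = -12296 + √2*√(13*(-19)) = -12296 + √2*√(-247) = -12296 + √2*(I*√247) = -12296 + I*√494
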